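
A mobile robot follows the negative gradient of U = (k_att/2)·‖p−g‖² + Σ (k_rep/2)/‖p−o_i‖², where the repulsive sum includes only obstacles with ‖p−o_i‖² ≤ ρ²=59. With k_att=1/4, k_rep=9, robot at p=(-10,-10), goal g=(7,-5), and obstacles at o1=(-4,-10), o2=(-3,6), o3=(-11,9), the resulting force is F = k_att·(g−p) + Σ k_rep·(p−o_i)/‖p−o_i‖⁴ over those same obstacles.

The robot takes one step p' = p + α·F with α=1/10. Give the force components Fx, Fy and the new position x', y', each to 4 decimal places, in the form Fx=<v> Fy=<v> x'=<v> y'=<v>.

F_att = 1/4·(g−p) = 1/4·(17,5) = (4.2500,1.2500)
o1: d²=36 ≤ ρ²=59; F_rep = 9·(-6,0)/36² = (-0.0417,0.0000)
o2: d²=305 > ρ²=59 → inactive
o3: d²=362 > ρ²=59 → inactive
F = F_att + ΣF_rep = (4.2083,1.2500)
p' = p + 1/10·F = (-9.5792,-9.8750)

Fx=4.2083 Fy=1.2500 x'=-9.5792 y'=-9.8750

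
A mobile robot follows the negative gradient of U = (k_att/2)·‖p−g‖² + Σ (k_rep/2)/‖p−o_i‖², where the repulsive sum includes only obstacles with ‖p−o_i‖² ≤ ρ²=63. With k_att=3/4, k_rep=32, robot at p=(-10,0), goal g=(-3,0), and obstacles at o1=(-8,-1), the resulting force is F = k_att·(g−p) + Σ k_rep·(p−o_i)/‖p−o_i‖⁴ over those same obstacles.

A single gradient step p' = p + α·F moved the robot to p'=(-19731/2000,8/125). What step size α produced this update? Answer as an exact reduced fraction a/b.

α = 1/20

F_att = 3/4·(g−p) = 3/4·(7,0) = (5.2500,0.0000)
o1: d²=5 ≤ ρ²=63; F_rep = 32·(-2,1)/5² = (-2.5600,1.2800)
F = F_att + ΣF_rep = (2.6900,1.2800)
Δp = p'−p = (0.1345,0.0640); α = Δx/Fx = (269/2000) / (269/100) = 1/20
check: Δy/Fy = (8/125) / (32/25) = 1/20 ✓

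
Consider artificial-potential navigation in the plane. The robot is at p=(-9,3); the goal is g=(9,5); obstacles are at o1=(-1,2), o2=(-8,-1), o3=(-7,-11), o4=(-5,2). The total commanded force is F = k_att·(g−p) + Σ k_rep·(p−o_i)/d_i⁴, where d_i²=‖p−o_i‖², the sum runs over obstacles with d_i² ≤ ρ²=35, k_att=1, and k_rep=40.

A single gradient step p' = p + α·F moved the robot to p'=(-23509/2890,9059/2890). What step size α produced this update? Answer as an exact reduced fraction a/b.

α = 1/20

F_att = 1·(g−p) = 1·(18,2) = (18.0000,2.0000)
o1: d²=65 > ρ²=35 → inactive
o2: d²=17 ≤ ρ²=35; F_rep = 40·(-1,4)/17² = (-0.1384,0.5536)
o3: d²=200 > ρ²=35 → inactive
o4: d²=17 ≤ ρ²=35; F_rep = 40·(-4,1)/17² = (-0.5536,0.1384)
F = F_att + ΣF_rep = (17.3080,2.6920)
Δp = p'−p = (0.8654,0.1346); α = Δx/Fx = (2501/2890) / (5002/289) = 1/20
check: Δy/Fy = (389/2890) / (778/289) = 1/20 ✓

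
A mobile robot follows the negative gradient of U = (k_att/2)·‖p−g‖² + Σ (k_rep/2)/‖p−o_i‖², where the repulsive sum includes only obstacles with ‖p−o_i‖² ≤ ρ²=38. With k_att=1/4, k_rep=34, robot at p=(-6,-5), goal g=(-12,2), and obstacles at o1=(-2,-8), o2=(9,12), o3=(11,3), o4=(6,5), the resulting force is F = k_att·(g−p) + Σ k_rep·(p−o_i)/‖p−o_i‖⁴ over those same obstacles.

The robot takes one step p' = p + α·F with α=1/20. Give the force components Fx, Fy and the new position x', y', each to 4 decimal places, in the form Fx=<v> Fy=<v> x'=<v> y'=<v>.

F_att = 1/4·(g−p) = 1/4·(-6,7) = (-1.5000,1.7500)
o1: d²=25 ≤ ρ²=38; F_rep = 34·(-4,3)/25² = (-0.2176,0.1632)
o2: d²=514 > ρ²=38 → inactive
o3: d²=353 > ρ²=38 → inactive
o4: d²=244 > ρ²=38 → inactive
F = F_att + ΣF_rep = (-1.7176,1.9132)
p' = p + 1/20·F = (-6.0859,-4.9043)

Fx=-1.7176 Fy=1.9132 x'=-6.0859 y'=-4.9043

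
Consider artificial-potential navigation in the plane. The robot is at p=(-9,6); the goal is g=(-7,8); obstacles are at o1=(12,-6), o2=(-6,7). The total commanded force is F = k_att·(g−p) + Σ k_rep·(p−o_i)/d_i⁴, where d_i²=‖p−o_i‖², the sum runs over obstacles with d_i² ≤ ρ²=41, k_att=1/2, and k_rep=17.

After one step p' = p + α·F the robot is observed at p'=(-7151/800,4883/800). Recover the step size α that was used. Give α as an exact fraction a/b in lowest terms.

α = 1/8

F_att = 1/2·(g−p) = 1/2·(2,2) = (1.0000,1.0000)
o1: d²=585 > ρ²=41 → inactive
o2: d²=10 ≤ ρ²=41; F_rep = 17·(-3,-1)/10² = (-0.5100,-0.1700)
F = F_att + ΣF_rep = (0.4900,0.8300)
Δp = p'−p = (0.0612,0.1037); α = Δx/Fx = (49/800) / (49/100) = 1/8
check: Δy/Fy = (83/800) / (83/100) = 1/8 ✓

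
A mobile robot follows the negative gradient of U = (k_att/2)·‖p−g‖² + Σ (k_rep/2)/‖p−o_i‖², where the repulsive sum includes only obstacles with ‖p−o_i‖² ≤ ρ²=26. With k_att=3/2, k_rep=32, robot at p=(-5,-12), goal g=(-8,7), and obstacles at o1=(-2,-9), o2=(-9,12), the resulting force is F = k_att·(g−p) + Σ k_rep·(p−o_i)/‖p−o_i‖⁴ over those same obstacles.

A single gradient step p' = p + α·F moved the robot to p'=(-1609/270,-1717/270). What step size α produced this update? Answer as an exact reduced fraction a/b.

α = 1/5

F_att = 3/2·(g−p) = 3/2·(-3,19) = (-4.5000,28.5000)
o1: d²=18 ≤ ρ²=26; F_rep = 32·(-3,-3)/18² = (-0.2963,-0.2963)
o2: d²=592 > ρ²=26 → inactive
F = F_att + ΣF_rep = (-4.7963,28.2037)
Δp = p'−p = (-0.9593,5.6407); α = Δx/Fx = (-259/270) / (-259/54) = 1/5
check: Δy/Fy = (1523/270) / (1523/54) = 1/5 ✓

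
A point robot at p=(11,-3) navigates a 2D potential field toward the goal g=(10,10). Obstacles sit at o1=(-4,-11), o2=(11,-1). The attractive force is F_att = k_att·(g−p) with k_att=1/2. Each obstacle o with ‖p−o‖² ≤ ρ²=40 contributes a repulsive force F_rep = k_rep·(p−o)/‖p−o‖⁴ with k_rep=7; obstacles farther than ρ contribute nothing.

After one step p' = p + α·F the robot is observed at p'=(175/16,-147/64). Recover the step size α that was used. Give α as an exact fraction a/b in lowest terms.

α = 1/8

F_att = 1/2·(g−p) = 1/2·(-1,13) = (-0.5000,6.5000)
o1: d²=289 > ρ²=40 → inactive
o2: d²=4 ≤ ρ²=40; F_rep = 7·(0,-2)/4² = (0.0000,-0.8750)
F = F_att + ΣF_rep = (-0.5000,5.6250)
Δp = p'−p = (-0.0625,0.7031); α = Δx/Fx = (-1/16) / (-1/2) = 1/8
check: Δy/Fy = (45/64) / (45/8) = 1/8 ✓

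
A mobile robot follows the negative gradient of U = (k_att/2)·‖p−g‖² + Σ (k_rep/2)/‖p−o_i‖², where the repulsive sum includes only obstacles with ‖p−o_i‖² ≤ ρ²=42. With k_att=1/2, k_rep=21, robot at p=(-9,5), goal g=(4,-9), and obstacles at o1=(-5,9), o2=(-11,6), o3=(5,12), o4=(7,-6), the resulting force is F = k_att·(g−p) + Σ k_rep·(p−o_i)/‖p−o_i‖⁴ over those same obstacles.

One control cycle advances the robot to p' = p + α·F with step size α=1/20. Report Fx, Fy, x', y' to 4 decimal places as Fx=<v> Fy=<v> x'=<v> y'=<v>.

Fx=8.0980 Fy=-7.9220 x'=-8.5951 y'=4.6039

F_att = 1/2·(g−p) = 1/2·(13,-14) = (6.5000,-7.0000)
o1: d²=32 ≤ ρ²=42; F_rep = 21·(-4,-4)/32² = (-0.0820,-0.0820)
o2: d²=5 ≤ ρ²=42; F_rep = 21·(2,-1)/5² = (1.6800,-0.8400)
o3: d²=245 > ρ²=42 → inactive
o4: d²=377 > ρ²=42 → inactive
F = F_att + ΣF_rep = (8.0980,-7.9220)
p' = p + 1/20·F = (-8.5951,4.6039)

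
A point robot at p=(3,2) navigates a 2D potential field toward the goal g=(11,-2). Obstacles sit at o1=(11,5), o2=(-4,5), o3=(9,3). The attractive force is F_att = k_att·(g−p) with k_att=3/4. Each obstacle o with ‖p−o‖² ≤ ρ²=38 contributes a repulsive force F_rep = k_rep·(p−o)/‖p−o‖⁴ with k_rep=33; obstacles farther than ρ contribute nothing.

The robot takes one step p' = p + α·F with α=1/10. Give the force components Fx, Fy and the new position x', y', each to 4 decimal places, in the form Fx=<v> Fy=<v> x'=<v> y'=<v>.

Fx=5.8554 Fy=-3.0241 x'=3.5855 y'=1.6976

F_att = 3/4·(g−p) = 3/4·(8,-4) = (6.0000,-3.0000)
o1: d²=73 > ρ²=38 → inactive
o2: d²=58 > ρ²=38 → inactive
o3: d²=37 ≤ ρ²=38; F_rep = 33·(-6,-1)/37² = (-0.1446,-0.0241)
F = F_att + ΣF_rep = (5.8554,-3.0241)
p' = p + 1/10·F = (3.5855,1.6976)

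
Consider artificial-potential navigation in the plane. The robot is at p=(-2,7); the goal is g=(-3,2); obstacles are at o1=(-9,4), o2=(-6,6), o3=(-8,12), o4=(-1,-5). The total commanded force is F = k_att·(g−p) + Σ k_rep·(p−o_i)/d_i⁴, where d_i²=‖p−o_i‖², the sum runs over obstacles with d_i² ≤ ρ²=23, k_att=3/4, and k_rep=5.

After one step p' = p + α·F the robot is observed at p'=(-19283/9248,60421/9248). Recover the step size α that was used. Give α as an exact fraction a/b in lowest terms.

F_att = 3/4·(g−p) = 3/4·(-1,-5) = (-0.7500,-3.7500)
o1: d²=58 > ρ²=23 → inactive
o2: d²=17 ≤ ρ²=23; F_rep = 5·(4,1)/17² = (0.0692,0.0173)
o3: d²=61 > ρ²=23 → inactive
o4: d²=145 > ρ²=23 → inactive
F = F_att + ΣF_rep = (-0.6808,-3.7327)
Δp = p'−p = (-0.0851,-0.4666); α = Δx/Fx = (-787/9248) / (-787/1156) = 1/8
check: Δy/Fy = (-4315/9248) / (-4315/1156) = 1/8 ✓

α = 1/8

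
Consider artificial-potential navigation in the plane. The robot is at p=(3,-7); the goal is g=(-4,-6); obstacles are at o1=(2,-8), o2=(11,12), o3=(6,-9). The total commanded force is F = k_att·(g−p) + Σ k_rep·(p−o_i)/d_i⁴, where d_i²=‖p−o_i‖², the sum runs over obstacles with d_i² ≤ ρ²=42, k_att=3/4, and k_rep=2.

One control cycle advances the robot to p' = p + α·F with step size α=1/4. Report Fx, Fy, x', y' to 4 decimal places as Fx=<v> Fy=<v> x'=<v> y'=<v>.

Fx=-4.7855 Fy=1.2737 x'=1.8036 y'=-6.6816

F_att = 3/4·(g−p) = 3/4·(-7,1) = (-5.2500,0.7500)
o1: d²=2 ≤ ρ²=42; F_rep = 2·(1,1)/2² = (0.5000,0.5000)
o2: d²=425 > ρ²=42 → inactive
o3: d²=13 ≤ ρ²=42; F_rep = 2·(-3,2)/13² = (-0.0355,0.0237)
F = F_att + ΣF_rep = (-4.7855,1.2737)
p' = p + 1/4·F = (1.8036,-6.6816)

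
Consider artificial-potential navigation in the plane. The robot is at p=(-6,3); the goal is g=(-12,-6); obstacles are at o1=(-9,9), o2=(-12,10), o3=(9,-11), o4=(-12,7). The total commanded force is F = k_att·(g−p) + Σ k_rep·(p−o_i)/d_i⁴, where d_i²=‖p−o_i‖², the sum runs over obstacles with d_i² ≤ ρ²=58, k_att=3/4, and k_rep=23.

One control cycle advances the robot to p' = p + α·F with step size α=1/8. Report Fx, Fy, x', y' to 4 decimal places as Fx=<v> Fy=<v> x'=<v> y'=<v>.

Fx=-4.4149 Fy=-6.8522 x'=-6.5519 y'=2.1435

F_att = 3/4·(g−p) = 3/4·(-6,-9) = (-4.5000,-6.7500)
o1: d²=45 ≤ ρ²=58; F_rep = 23·(3,-6)/45² = (0.0341,-0.0681)
o2: d²=85 > ρ²=58 → inactive
o3: d²=421 > ρ²=58 → inactive
o4: d²=52 ≤ ρ²=58; F_rep = 23·(6,-4)/52² = (0.0510,-0.0340)
F = F_att + ΣF_rep = (-4.4149,-6.8522)
p' = p + 1/8·F = (-6.5519,2.1435)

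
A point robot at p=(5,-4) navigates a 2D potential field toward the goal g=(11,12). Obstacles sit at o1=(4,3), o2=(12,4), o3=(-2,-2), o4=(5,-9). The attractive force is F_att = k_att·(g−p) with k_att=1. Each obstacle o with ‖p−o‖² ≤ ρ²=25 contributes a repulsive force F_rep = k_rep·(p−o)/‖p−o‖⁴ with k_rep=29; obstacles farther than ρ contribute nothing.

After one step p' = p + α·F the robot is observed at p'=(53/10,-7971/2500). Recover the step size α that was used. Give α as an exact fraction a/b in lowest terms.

α = 1/20

F_att = 1·(g−p) = 1·(6,16) = (6.0000,16.0000)
o1: d²=50 > ρ²=25 → inactive
o2: d²=113 > ρ²=25 → inactive
o3: d²=53 > ρ²=25 → inactive
o4: d²=25 ≤ ρ²=25; F_rep = 29·(0,5)/25² = (0.0000,0.2320)
F = F_att + ΣF_rep = (6.0000,16.2320)
Δp = p'−p = (0.3000,0.8116); α = Δx/Fx = (3/10) / (6) = 1/20
check: Δy/Fy = (2029/2500) / (2029/125) = 1/20 ✓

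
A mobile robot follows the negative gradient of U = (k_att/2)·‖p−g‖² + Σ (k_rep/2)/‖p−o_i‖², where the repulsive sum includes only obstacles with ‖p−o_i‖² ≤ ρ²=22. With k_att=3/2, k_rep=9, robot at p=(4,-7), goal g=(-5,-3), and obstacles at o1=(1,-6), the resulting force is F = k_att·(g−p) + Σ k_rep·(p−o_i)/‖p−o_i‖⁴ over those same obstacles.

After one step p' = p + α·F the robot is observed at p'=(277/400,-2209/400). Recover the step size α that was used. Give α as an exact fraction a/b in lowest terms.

F_att = 3/2·(g−p) = 3/2·(-9,4) = (-13.5000,6.0000)
o1: d²=10 ≤ ρ²=22; F_rep = 9·(3,-1)/10² = (0.2700,-0.0900)
F = F_att + ΣF_rep = (-13.2300,5.9100)
Δp = p'−p = (-3.3075,1.4775); α = Δx/Fx = (-1323/400) / (-1323/100) = 1/4
check: Δy/Fy = (591/400) / (591/100) = 1/4 ✓

α = 1/4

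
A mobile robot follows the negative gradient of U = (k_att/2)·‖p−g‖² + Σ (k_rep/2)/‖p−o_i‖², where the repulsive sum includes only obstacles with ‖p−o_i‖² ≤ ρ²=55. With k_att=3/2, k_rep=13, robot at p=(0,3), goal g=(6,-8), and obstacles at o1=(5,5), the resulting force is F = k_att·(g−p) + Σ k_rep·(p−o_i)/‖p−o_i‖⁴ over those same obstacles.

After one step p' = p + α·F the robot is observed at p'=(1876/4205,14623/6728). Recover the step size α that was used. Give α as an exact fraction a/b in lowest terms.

F_att = 3/2·(g−p) = 3/2·(6,-11) = (9.0000,-16.5000)
o1: d²=29 ≤ ρ²=55; F_rep = 13·(-5,-2)/29² = (-0.0773,-0.0309)
F = F_att + ΣF_rep = (8.9227,-16.5309)
Δp = p'−p = (0.4461,-0.8265); α = Δx/Fx = (1876/4205) / (7504/841) = 1/20
check: Δy/Fy = (-5561/6728) / (-27805/1682) = 1/20 ✓

α = 1/20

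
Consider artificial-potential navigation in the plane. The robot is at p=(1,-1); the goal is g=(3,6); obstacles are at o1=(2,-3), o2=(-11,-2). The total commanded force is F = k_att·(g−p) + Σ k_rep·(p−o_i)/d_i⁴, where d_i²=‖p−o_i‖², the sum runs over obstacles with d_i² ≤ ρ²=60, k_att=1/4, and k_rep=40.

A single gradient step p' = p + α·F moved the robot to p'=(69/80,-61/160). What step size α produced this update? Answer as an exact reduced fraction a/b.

F_att = 1/4·(g−p) = 1/4·(2,7) = (0.5000,1.7500)
o1: d²=5 ≤ ρ²=60; F_rep = 40·(-1,2)/5² = (-1.6000,3.2000)
o2: d²=145 > ρ²=60 → inactive
F = F_att + ΣF_rep = (-1.1000,4.9500)
Δp = p'−p = (-0.1375,0.6188); α = Δx/Fx = (-11/80) / (-11/10) = 1/8
check: Δy/Fy = (99/160) / (99/20) = 1/8 ✓

α = 1/8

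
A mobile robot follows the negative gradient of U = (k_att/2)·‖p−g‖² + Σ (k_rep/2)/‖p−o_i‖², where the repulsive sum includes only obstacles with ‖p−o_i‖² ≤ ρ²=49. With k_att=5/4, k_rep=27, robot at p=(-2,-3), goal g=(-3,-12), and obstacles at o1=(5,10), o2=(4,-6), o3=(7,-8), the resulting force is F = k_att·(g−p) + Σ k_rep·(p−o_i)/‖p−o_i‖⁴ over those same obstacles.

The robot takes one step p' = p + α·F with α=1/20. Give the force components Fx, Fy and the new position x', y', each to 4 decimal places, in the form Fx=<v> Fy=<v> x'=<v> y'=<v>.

Fx=-1.3300 Fy=-11.2100 x'=-2.0665 y'=-3.5605

F_att = 5/4·(g−p) = 5/4·(-1,-9) = (-1.2500,-11.2500)
o1: d²=218 > ρ²=49 → inactive
o2: d²=45 ≤ ρ²=49; F_rep = 27·(-6,3)/45² = (-0.0800,0.0400)
o3: d²=106 > ρ²=49 → inactive
F = F_att + ΣF_rep = (-1.3300,-11.2100)
p' = p + 1/20·F = (-2.0665,-3.5605)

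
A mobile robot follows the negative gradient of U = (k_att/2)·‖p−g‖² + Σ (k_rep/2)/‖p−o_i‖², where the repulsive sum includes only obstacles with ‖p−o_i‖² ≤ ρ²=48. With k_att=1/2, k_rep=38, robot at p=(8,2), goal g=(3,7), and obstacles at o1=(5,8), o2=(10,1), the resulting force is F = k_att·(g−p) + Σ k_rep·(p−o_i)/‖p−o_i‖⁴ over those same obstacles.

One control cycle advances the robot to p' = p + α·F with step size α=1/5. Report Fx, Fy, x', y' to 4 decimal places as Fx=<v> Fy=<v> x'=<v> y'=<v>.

F_att = 1/2·(g−p) = 1/2·(-5,5) = (-2.5000,2.5000)
o1: d²=45 ≤ ρ²=48; F_rep = 38·(3,-6)/45² = (0.0563,-0.1126)
o2: d²=5 ≤ ρ²=48; F_rep = 38·(-2,1)/5² = (-3.0400,1.5200)
F = F_att + ΣF_rep = (-5.4837,3.9074)
p' = p + 1/5·F = (6.9033,2.7815)

Fx=-5.4837 Fy=3.9074 x'=6.9033 y'=2.7815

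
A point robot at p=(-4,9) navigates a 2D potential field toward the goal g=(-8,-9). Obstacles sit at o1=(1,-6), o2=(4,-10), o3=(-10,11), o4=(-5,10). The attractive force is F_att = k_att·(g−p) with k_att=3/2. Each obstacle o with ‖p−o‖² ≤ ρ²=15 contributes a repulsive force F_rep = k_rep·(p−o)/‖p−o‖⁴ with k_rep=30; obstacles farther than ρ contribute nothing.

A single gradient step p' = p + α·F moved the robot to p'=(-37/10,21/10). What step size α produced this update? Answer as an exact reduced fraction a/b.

F_att = 3/2·(g−p) = 3/2·(-4,-18) = (-6.0000,-27.0000)
o1: d²=250 > ρ²=15 → inactive
o2: d²=425 > ρ²=15 → inactive
o3: d²=40 > ρ²=15 → inactive
o4: d²=2 ≤ ρ²=15; F_rep = 30·(1,-1)/2² = (7.5000,-7.5000)
F = F_att + ΣF_rep = (1.5000,-34.5000)
Δp = p'−p = (0.3000,-6.9000); α = Δx/Fx = (3/10) / (3/2) = 1/5
check: Δy/Fy = (-69/10) / (-69/2) = 1/5 ✓

α = 1/5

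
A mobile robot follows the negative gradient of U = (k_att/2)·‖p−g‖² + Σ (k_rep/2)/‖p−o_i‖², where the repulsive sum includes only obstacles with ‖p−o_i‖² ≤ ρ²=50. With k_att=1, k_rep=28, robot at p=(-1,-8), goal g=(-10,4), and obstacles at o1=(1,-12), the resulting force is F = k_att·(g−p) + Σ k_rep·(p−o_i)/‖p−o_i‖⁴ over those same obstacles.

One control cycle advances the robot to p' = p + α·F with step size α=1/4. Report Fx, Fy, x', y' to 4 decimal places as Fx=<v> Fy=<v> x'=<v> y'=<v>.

Fx=-9.1400 Fy=12.2800 x'=-3.2850 y'=-4.9300

F_att = 1·(g−p) = 1·(-9,12) = (-9.0000,12.0000)
o1: d²=20 ≤ ρ²=50; F_rep = 28·(-2,4)/20² = (-0.1400,0.2800)
F = F_att + ΣF_rep = (-9.1400,12.2800)
p' = p + 1/4·F = (-3.2850,-4.9300)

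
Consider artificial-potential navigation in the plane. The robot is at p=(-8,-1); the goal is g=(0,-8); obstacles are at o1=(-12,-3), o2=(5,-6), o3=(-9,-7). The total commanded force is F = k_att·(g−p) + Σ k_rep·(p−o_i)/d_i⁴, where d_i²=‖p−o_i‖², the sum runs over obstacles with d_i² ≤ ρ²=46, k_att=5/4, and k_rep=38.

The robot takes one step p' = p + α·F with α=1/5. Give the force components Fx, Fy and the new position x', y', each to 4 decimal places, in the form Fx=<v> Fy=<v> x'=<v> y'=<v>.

Fx=10.4078 Fy=-8.3935 x'=-5.9184 y'=-2.6787

F_att = 5/4·(g−p) = 5/4·(8,-7) = (10.0000,-8.7500)
o1: d²=20 ≤ ρ²=46; F_rep = 38·(4,2)/20² = (0.3800,0.1900)
o2: d²=194 > ρ²=46 → inactive
o3: d²=37 ≤ ρ²=46; F_rep = 38·(1,6)/37² = (0.0278,0.1665)
F = F_att + ΣF_rep = (10.4078,-8.3935)
p' = p + 1/5·F = (-5.9184,-2.6787)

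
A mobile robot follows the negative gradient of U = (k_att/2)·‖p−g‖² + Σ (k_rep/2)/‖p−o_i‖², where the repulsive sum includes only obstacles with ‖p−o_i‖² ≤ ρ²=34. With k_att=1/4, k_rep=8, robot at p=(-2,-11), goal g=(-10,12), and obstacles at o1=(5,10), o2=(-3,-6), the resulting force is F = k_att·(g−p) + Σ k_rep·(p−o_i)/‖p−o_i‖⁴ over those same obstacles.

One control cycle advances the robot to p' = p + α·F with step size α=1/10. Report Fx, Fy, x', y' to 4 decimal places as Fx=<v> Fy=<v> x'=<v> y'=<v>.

F_att = 1/4·(g−p) = 1/4·(-8,23) = (-2.0000,5.7500)
o1: d²=490 > ρ²=34 → inactive
o2: d²=26 ≤ ρ²=34; F_rep = 8·(1,-5)/26² = (0.0118,-0.0592)
F = F_att + ΣF_rep = (-1.9882,5.6908)
p' = p + 1/10·F = (-2.1988,-10.4309)

Fx=-1.9882 Fy=5.6908 x'=-2.1988 y'=-10.4309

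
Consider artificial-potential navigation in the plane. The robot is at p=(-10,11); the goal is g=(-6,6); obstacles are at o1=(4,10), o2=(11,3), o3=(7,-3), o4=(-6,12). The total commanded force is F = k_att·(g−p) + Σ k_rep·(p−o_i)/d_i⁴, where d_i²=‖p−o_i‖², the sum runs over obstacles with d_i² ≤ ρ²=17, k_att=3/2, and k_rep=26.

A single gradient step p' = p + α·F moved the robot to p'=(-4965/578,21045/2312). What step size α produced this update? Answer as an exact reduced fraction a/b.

F_att = 3/2·(g−p) = 3/2·(4,-5) = (6.0000,-7.5000)
o1: d²=197 > ρ²=17 → inactive
o2: d²=505 > ρ²=17 → inactive
o3: d²=485 > ρ²=17 → inactive
o4: d²=17 ≤ ρ²=17; F_rep = 26·(-4,-1)/17² = (-0.3599,-0.0900)
F = F_att + ΣF_rep = (5.6401,-7.5900)
Δp = p'−p = (1.4100,-1.8975); α = Δx/Fx = (815/578) / (1630/289) = 1/4
check: Δy/Fy = (-4387/2312) / (-4387/578) = 1/4 ✓

α = 1/4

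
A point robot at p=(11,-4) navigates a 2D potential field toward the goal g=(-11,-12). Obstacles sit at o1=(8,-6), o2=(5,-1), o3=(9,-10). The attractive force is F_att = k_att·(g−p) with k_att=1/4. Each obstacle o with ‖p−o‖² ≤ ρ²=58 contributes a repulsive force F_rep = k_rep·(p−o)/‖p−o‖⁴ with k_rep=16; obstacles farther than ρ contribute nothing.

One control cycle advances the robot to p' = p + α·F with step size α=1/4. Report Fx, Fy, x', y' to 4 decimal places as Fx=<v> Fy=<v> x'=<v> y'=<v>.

Fx=-5.1486 Fy=-1.7744 x'=9.7129 y'=-4.4436

F_att = 1/4·(g−p) = 1/4·(-22,-8) = (-5.5000,-2.0000)
o1: d²=13 ≤ ρ²=58; F_rep = 16·(3,2)/13² = (0.2840,0.1893)
o2: d²=45 ≤ ρ²=58; F_rep = 16·(6,-3)/45² = (0.0474,-0.0237)
o3: d²=40 ≤ ρ²=58; F_rep = 16·(2,6)/40² = (0.0200,0.0600)
F = F_att + ΣF_rep = (-5.1486,-1.7744)
p' = p + 1/4·F = (9.7129,-4.4436)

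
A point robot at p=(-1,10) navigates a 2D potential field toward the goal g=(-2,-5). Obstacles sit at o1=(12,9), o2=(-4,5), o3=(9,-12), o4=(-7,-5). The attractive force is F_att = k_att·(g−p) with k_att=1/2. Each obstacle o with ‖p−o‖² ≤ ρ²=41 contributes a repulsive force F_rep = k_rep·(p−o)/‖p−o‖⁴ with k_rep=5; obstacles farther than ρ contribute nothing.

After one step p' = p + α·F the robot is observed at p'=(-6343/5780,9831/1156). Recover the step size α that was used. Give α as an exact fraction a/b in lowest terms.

α = 1/5

F_att = 1/2·(g−p) = 1/2·(-1,-15) = (-0.5000,-7.5000)
o1: d²=170 > ρ²=41 → inactive
o2: d²=34 ≤ ρ²=41; F_rep = 5·(3,5)/34² = (0.0130,0.0216)
o3: d²=584 > ρ²=41 → inactive
o4: d²=261 > ρ²=41 → inactive
F = F_att + ΣF_rep = (-0.4870,-7.4784)
Δp = p'−p = (-0.0974,-1.4957); α = Δx/Fx = (-563/5780) / (-563/1156) = 1/5
check: Δy/Fy = (-1729/1156) / (-8645/1156) = 1/5 ✓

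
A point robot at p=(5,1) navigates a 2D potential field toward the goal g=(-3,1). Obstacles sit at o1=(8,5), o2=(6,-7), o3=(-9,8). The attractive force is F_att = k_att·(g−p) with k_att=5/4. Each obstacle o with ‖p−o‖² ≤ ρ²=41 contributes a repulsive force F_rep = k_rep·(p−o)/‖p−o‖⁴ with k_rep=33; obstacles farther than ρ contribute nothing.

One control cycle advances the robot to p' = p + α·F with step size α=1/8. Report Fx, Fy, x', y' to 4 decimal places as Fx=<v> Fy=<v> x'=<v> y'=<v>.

Fx=-10.1584 Fy=-0.2112 x'=3.7302 y'=0.9736

F_att = 5/4·(g−p) = 5/4·(-8,0) = (-10.0000,0.0000)
o1: d²=25 ≤ ρ²=41; F_rep = 33·(-3,-4)/25² = (-0.1584,-0.2112)
o2: d²=65 > ρ²=41 → inactive
o3: d²=245 > ρ²=41 → inactive
F = F_att + ΣF_rep = (-10.1584,-0.2112)
p' = p + 1/8·F = (3.7302,0.9736)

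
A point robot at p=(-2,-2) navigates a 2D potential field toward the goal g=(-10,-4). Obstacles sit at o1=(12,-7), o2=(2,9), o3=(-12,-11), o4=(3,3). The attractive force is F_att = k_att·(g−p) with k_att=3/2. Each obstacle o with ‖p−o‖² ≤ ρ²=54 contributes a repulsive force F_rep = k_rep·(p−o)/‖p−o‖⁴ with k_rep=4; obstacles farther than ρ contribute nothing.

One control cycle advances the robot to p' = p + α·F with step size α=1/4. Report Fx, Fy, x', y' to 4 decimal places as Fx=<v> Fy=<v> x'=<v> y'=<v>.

F_att = 3/2·(g−p) = 3/2·(-8,-2) = (-12.0000,-3.0000)
o1: d²=221 > ρ²=54 → inactive
o2: d²=137 > ρ²=54 → inactive
o3: d²=181 > ρ²=54 → inactive
o4: d²=50 ≤ ρ²=54; F_rep = 4·(-5,-5)/50² = (-0.0080,-0.0080)
F = F_att + ΣF_rep = (-12.0080,-3.0080)
p' = p + 1/4·F = (-5.0020,-2.7520)

Fx=-12.0080 Fy=-3.0080 x'=-5.0020 y'=-2.7520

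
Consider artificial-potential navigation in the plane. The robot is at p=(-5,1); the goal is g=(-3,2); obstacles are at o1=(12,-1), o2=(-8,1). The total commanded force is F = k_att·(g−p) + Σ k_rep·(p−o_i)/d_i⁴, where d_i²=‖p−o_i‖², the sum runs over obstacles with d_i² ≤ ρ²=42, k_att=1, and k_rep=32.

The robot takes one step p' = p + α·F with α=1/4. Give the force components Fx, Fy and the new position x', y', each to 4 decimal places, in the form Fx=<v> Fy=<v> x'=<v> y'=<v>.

Fx=3.1852 Fy=1.0000 x'=-4.2037 y'=1.2500

F_att = 1·(g−p) = 1·(2,1) = (2.0000,1.0000)
o1: d²=293 > ρ²=42 → inactive
o2: d²=9 ≤ ρ²=42; F_rep = 32·(3,0)/9² = (1.1852,0.0000)
F = F_att + ΣF_rep = (3.1852,1.0000)
p' = p + 1/4·F = (-4.2037,1.2500)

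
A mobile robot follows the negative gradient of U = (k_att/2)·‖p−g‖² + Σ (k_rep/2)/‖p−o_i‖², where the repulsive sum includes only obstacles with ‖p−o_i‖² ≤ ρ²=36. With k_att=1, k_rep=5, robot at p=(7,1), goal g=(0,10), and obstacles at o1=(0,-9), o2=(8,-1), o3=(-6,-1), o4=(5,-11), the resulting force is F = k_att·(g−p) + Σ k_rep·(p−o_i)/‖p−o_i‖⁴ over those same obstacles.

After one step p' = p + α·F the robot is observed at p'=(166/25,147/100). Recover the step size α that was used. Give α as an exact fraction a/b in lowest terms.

α = 1/20

F_att = 1·(g−p) = 1·(-7,9) = (-7.0000,9.0000)
o1: d²=149 > ρ²=36 → inactive
o2: d²=5 ≤ ρ²=36; F_rep = 5·(-1,2)/5² = (-0.2000,0.4000)
o3: d²=173 > ρ²=36 → inactive
o4: d²=148 > ρ²=36 → inactive
F = F_att + ΣF_rep = (-7.2000,9.4000)
Δp = p'−p = (-0.3600,0.4700); α = Δx/Fx = (-9/25) / (-36/5) = 1/20
check: Δy/Fy = (47/100) / (47/5) = 1/20 ✓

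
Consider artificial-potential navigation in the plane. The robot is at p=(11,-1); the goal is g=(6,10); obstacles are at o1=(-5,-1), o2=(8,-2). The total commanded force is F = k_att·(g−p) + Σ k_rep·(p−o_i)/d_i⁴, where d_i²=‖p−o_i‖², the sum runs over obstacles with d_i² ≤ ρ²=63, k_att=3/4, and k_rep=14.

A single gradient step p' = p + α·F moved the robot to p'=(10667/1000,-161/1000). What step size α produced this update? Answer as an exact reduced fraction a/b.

F_att = 3/4·(g−p) = 3/4·(-5,11) = (-3.7500,8.2500)
o1: d²=256 > ρ²=63 → inactive
o2: d²=10 ≤ ρ²=63; F_rep = 14·(3,1)/10² = (0.4200,0.1400)
F = F_att + ΣF_rep = (-3.3300,8.3900)
Δp = p'−p = (-0.3330,0.8390); α = Δx/Fx = (-333/1000) / (-333/100) = 1/10
check: Δy/Fy = (839/1000) / (839/100) = 1/10 ✓

α = 1/10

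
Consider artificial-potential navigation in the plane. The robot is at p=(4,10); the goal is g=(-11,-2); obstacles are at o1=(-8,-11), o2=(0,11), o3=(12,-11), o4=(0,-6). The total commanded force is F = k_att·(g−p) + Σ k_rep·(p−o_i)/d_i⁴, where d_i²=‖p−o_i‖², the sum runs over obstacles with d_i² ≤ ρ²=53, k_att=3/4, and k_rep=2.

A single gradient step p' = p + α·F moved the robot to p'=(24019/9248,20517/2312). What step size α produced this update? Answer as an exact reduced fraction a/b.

F_att = 3/4·(g−p) = 3/4·(-15,-12) = (-11.2500,-9.0000)
o1: d²=585 > ρ²=53 → inactive
o2: d²=17 ≤ ρ²=53; F_rep = 2·(4,-1)/17² = (0.0277,-0.0069)
o3: d²=505 > ρ²=53 → inactive
o4: d²=272 > ρ²=53 → inactive
F = F_att + ΣF_rep = (-11.2223,-9.0069)
Δp = p'−p = (-1.4028,-1.1259); α = Δx/Fx = (-12973/9248) / (-12973/1156) = 1/8
check: Δy/Fy = (-2603/2312) / (-2603/289) = 1/8 ✓

α = 1/8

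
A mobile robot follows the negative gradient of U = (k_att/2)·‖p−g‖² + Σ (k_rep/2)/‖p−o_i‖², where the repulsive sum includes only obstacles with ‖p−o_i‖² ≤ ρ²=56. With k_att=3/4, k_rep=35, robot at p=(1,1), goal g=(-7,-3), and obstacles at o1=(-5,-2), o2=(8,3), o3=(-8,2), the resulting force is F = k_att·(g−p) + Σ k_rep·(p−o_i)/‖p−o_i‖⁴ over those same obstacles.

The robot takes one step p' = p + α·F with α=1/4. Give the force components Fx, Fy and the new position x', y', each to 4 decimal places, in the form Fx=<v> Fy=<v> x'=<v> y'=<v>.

Fx=-5.9835 Fy=-2.9731 x'=-0.4959 y'=0.2567

F_att = 3/4·(g−p) = 3/4·(-8,-4) = (-6.0000,-3.0000)
o1: d²=45 ≤ ρ²=56; F_rep = 35·(6,3)/45² = (0.1037,0.0519)
o2: d²=53 ≤ ρ²=56; F_rep = 35·(-7,-2)/53² = (-0.0872,-0.0249)
o3: d²=82 > ρ²=56 → inactive
F = F_att + ΣF_rep = (-5.9835,-2.9731)
p' = p + 1/4·F = (-0.4959,0.2567)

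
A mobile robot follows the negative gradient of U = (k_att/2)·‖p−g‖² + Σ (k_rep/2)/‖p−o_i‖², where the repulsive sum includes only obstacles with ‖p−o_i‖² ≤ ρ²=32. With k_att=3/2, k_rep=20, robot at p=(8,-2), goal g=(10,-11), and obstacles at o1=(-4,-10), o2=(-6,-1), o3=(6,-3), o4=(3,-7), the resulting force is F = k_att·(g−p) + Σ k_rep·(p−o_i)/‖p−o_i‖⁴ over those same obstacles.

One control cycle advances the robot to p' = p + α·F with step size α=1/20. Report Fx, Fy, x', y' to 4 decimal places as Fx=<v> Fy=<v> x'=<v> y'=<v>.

Fx=4.6000 Fy=-12.7000 x'=8.2300 y'=-2.6350

F_att = 3/2·(g−p) = 3/2·(2,-9) = (3.0000,-13.5000)
o1: d²=208 > ρ²=32 → inactive
o2: d²=197 > ρ²=32 → inactive
o3: d²=5 ≤ ρ²=32; F_rep = 20·(2,1)/5² = (1.6000,0.8000)
o4: d²=50 > ρ²=32 → inactive
F = F_att + ΣF_rep = (4.6000,-12.7000)
p' = p + 1/20·F = (8.2300,-2.6350)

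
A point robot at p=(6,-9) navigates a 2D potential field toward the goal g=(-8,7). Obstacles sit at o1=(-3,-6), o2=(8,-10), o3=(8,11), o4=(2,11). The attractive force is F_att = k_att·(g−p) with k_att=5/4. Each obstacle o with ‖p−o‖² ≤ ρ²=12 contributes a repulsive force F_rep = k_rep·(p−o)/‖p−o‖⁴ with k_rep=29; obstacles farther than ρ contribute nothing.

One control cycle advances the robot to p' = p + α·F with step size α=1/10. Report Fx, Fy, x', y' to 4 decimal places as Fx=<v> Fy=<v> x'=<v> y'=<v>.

Fx=-19.8200 Fy=21.1600 x'=4.0180 y'=-6.8840

F_att = 5/4·(g−p) = 5/4·(-14,16) = (-17.5000,20.0000)
o1: d²=90 > ρ²=12 → inactive
o2: d²=5 ≤ ρ²=12; F_rep = 29·(-2,1)/5² = (-2.3200,1.1600)
o3: d²=404 > ρ²=12 → inactive
o4: d²=416 > ρ²=12 → inactive
F = F_att + ΣF_rep = (-19.8200,21.1600)
p' = p + 1/10·F = (4.0180,-6.8840)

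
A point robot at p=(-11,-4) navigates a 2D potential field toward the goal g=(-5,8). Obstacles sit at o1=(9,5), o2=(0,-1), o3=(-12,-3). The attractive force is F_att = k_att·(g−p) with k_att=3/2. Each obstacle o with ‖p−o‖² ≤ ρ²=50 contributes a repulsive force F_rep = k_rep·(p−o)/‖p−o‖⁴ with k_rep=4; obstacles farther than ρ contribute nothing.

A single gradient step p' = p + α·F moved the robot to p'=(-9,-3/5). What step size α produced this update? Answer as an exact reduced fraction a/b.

α = 1/5

F_att = 3/2·(g−p) = 3/2·(6,12) = (9.0000,18.0000)
o1: d²=481 > ρ²=50 → inactive
o2: d²=130 > ρ²=50 → inactive
o3: d²=2 ≤ ρ²=50; F_rep = 4·(1,-1)/2² = (1.0000,-1.0000)
F = F_att + ΣF_rep = (10.0000,17.0000)
Δp = p'−p = (2.0000,3.4000); α = Δx/Fx = (2) / (10) = 1/5
check: Δy/Fy = (17/5) / (17) = 1/5 ✓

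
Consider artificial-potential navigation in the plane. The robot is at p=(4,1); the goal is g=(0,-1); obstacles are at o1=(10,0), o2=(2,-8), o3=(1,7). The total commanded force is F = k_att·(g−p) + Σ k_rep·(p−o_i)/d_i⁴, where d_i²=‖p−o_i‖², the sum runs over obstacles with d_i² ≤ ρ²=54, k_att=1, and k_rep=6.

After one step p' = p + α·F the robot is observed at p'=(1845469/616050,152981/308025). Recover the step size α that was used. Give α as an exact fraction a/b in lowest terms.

F_att = 1·(g−p) = 1·(-4,-2) = (-4.0000,-2.0000)
o1: d²=37 ≤ ρ²=54; F_rep = 6·(-6,1)/37² = (-0.0263,0.0044)
o2: d²=85 > ρ²=54 → inactive
o3: d²=45 ≤ ρ²=54; F_rep = 6·(3,-6)/45² = (0.0089,-0.0178)
F = F_att + ΣF_rep = (-4.0174,-2.0134)
Δp = p'−p = (-1.0044,-0.5033); α = Δx/Fx = (-618731/616050) / (-1237462/308025) = 1/4
check: Δy/Fy = (-155044/308025) / (-620176/308025) = 1/4 ✓

α = 1/4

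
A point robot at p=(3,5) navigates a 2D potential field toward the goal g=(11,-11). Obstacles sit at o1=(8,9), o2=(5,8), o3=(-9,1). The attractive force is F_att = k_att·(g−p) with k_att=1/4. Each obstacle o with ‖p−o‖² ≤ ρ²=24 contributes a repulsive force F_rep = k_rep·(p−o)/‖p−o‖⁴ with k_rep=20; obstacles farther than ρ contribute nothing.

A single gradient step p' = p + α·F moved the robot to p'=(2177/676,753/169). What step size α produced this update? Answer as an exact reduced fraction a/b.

α = 1/8

F_att = 1/4·(g−p) = 1/4·(8,-16) = (2.0000,-4.0000)
o1: d²=41 > ρ²=24 → inactive
o2: d²=13 ≤ ρ²=24; F_rep = 20·(-2,-3)/13² = (-0.2367,-0.3550)
o3: d²=160 > ρ²=24 → inactive
F = F_att + ΣF_rep = (1.7633,-4.3550)
Δp = p'−p = (0.2204,-0.5444); α = Δx/Fx = (149/676) / (298/169) = 1/8
check: Δy/Fy = (-92/169) / (-736/169) = 1/8 ✓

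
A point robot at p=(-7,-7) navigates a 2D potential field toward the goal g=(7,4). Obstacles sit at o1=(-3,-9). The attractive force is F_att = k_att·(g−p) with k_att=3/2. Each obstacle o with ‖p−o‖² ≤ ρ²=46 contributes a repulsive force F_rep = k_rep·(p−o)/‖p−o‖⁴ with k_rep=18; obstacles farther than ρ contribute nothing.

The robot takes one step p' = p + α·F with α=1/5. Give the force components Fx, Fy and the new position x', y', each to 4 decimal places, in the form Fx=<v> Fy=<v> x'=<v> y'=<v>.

F_att = 3/2·(g−p) = 3/2·(14,11) = (21.0000,16.5000)
o1: d²=20 ≤ ρ²=46; F_rep = 18·(-4,2)/20² = (-0.1800,0.0900)
F = F_att + ΣF_rep = (20.8200,16.5900)
p' = p + 1/5·F = (-2.8360,-3.6820)

Fx=20.8200 Fy=16.5900 x'=-2.8360 y'=-3.6820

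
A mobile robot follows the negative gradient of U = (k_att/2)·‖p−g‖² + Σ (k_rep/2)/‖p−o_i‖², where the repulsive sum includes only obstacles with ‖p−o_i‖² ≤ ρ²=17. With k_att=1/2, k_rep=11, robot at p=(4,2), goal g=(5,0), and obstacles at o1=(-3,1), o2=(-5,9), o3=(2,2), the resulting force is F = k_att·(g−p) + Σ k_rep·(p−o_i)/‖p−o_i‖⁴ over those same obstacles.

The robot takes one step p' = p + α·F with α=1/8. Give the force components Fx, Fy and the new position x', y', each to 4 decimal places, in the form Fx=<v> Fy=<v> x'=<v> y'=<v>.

F_att = 1/2·(g−p) = 1/2·(1,-2) = (0.5000,-1.0000)
o1: d²=50 > ρ²=17 → inactive
o2: d²=130 > ρ²=17 → inactive
o3: d²=4 ≤ ρ²=17; F_rep = 11·(2,0)/4² = (1.3750,0.0000)
F = F_att + ΣF_rep = (1.8750,-1.0000)
p' = p + 1/8·F = (4.2344,1.8750)

Fx=1.8750 Fy=-1.0000 x'=4.2344 y'=1.8750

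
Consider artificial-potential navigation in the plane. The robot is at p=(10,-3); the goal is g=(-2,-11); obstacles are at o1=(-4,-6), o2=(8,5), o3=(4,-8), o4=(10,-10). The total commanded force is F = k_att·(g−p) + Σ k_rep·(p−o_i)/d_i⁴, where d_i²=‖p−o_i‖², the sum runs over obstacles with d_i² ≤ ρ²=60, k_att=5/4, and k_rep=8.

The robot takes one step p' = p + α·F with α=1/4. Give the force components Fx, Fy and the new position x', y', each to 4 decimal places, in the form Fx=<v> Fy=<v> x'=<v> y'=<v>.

Fx=-15.0000 Fy=-9.9767 x'=6.2500 y'=-5.4942

F_att = 5/4·(g−p) = 5/4·(-12,-8) = (-15.0000,-10.0000)
o1: d²=205 > ρ²=60 → inactive
o2: d²=68 > ρ²=60 → inactive
o3: d²=61 > ρ²=60 → inactive
o4: d²=49 ≤ ρ²=60; F_rep = 8·(0,7)/49² = (0.0000,0.0233)
F = F_att + ΣF_rep = (-15.0000,-9.9767)
p' = p + 1/4·F = (6.2500,-5.4942)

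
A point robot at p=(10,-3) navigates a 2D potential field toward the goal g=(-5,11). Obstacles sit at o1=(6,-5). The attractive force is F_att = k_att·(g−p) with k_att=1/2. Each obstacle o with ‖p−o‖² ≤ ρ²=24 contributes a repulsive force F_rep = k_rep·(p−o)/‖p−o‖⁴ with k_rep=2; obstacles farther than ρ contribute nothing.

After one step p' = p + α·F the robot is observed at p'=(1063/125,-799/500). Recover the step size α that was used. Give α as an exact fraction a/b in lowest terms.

F_att = 1/2·(g−p) = 1/2·(-15,14) = (-7.5000,7.0000)
o1: d²=20 ≤ ρ²=24; F_rep = 2·(4,2)/20² = (0.0200,0.0100)
F = F_att + ΣF_rep = (-7.4800,7.0100)
Δp = p'−p = (-1.4960,1.4020); α = Δx/Fx = (-187/125) / (-187/25) = 1/5
check: Δy/Fy = (701/500) / (701/100) = 1/5 ✓

α = 1/5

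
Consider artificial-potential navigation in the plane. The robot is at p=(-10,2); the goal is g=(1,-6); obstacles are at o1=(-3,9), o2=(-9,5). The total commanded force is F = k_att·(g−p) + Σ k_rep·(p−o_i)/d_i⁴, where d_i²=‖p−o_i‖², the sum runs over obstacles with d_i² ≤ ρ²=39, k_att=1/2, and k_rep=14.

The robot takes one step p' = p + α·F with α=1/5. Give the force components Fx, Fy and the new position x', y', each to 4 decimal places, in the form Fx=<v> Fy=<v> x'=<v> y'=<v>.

Fx=5.3600 Fy=-4.4200 x'=-8.9280 y'=1.1160

F_att = 1/2·(g−p) = 1/2·(11,-8) = (5.5000,-4.0000)
o1: d²=98 > ρ²=39 → inactive
o2: d²=10 ≤ ρ²=39; F_rep = 14·(-1,-3)/10² = (-0.1400,-0.4200)
F = F_att + ΣF_rep = (5.3600,-4.4200)
p' = p + 1/5·F = (-8.9280,1.1160)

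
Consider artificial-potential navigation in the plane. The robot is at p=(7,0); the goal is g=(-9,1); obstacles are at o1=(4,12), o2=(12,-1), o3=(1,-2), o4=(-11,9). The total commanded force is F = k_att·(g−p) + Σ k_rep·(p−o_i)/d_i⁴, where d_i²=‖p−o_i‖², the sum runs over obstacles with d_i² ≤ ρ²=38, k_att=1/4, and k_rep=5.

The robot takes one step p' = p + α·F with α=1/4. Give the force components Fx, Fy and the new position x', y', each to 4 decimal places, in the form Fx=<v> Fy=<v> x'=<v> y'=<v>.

F_att = 1/4·(g−p) = 1/4·(-16,1) = (-4.0000,0.2500)
o1: d²=153 > ρ²=38 → inactive
o2: d²=26 ≤ ρ²=38; F_rep = 5·(-5,1)/26² = (-0.0370,0.0074)
o3: d²=40 > ρ²=38 → inactive
o4: d²=405 > ρ²=38 → inactive
F = F_att + ΣF_rep = (-4.0370,0.2574)
p' = p + 1/4·F = (5.9908,0.0643)

Fx=-4.0370 Fy=0.2574 x'=5.9908 y'=0.0643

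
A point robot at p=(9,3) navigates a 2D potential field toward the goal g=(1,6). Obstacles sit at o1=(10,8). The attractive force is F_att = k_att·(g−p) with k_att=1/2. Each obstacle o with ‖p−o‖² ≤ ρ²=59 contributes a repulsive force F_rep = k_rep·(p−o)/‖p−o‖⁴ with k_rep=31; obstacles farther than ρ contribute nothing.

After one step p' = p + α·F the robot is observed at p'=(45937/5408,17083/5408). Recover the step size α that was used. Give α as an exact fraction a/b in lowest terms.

F_att = 1/2·(g−p) = 1/2·(-8,3) = (-4.0000,1.5000)
o1: d²=26 ≤ ρ²=59; F_rep = 31·(-1,-5)/26² = (-0.0459,-0.2293)
F = F_att + ΣF_rep = (-4.0459,1.2707)
Δp = p'−p = (-0.5057,0.1588); α = Δx/Fx = (-2735/5408) / (-2735/676) = 1/8
check: Δy/Fy = (859/5408) / (859/676) = 1/8 ✓

α = 1/8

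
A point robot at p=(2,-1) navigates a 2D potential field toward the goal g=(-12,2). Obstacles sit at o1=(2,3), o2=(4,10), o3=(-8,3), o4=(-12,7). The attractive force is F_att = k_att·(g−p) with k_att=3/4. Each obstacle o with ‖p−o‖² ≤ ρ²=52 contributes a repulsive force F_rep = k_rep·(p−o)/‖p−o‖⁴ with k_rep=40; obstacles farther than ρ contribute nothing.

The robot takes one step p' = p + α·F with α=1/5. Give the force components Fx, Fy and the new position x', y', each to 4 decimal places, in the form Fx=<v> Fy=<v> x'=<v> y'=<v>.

F_att = 3/4·(g−p) = 3/4·(-14,3) = (-10.5000,2.2500)
o1: d²=16 ≤ ρ²=52; F_rep = 40·(0,-4)/16² = (0.0000,-0.6250)
o2: d²=125 > ρ²=52 → inactive
o3: d²=116 > ρ²=52 → inactive
o4: d²=260 > ρ²=52 → inactive
F = F_att + ΣF_rep = (-10.5000,1.6250)
p' = p + 1/5·F = (-0.1000,-0.6750)

Fx=-10.5000 Fy=1.6250 x'=-0.1000 y'=-0.6750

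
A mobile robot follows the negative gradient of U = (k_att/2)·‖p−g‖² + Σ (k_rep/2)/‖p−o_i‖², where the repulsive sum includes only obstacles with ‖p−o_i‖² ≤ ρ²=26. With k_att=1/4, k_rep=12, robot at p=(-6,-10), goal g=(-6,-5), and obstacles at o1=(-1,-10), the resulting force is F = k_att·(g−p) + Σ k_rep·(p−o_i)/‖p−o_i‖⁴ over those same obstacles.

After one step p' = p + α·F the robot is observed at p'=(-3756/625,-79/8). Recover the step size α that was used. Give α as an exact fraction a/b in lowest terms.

α = 1/10

F_att = 1/4·(g−p) = 1/4·(0,5) = (0.0000,1.2500)
o1: d²=25 ≤ ρ²=26; F_rep = 12·(-5,0)/25² = (-0.0960,0.0000)
F = F_att + ΣF_rep = (-0.0960,1.2500)
Δp = p'−p = (-0.0096,0.1250); α = Δx/Fx = (-6/625) / (-12/125) = 1/10
check: Δy/Fy = (1/8) / (5/4) = 1/10 ✓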